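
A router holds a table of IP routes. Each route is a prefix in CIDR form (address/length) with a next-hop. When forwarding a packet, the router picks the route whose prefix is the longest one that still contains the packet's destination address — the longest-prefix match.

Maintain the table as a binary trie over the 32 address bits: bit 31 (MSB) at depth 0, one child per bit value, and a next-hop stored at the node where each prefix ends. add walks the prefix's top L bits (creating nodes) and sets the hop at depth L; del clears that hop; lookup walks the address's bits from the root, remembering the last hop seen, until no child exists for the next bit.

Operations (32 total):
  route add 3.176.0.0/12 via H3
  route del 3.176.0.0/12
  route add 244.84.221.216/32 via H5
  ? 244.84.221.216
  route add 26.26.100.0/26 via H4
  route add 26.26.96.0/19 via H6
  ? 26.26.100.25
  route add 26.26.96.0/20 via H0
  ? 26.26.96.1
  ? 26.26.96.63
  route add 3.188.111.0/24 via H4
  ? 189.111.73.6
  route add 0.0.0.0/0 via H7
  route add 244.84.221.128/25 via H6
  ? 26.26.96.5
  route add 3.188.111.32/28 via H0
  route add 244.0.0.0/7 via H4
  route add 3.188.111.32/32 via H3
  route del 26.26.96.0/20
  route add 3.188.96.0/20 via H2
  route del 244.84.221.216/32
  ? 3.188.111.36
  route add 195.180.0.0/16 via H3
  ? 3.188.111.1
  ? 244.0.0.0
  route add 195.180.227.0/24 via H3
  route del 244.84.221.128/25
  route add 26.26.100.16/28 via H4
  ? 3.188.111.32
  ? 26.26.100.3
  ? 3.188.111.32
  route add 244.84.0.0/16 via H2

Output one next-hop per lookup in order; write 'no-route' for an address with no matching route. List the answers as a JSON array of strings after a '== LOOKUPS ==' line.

Process each operation:
  add 3.176.0.0/12 -> H3 at depth 12
  del 3.176.0.0/12 (clear depth 12)
  add 244.84.221.216/32 -> H5 at depth 32
  Q 244.84.221.216: descend 11110100010101001101110111011000 ; hops seen [H5] ; pick H5
  add 26.26.100.0/26 -> H4 at depth 26
  add 26.26.96.0/19 -> H6 at depth 19
  Q 26.26.100.25: descend 00011010000110100110010000 ; hops seen [H6,H4] ; pick H4
  add 26.26.96.0/20 -> H0 at depth 20
  Q 26.26.96.1: descend 000110100001101001100 ; hops seen [H6,H0] ; pick H0
  Q 26.26.96.63: descend 000110100001101001100 ; hops seen [H6,H0] ; pick H0
  add 3.188.111.0/24 -> H4 at depth 24
  Q 189.111.73.6: descend 1 ; hops seen [∅] ; pick no-route
  add 0.0.0.0/0 -> H7 at depth 0
  add 244.84.221.128/25 -> H6 at depth 25
  Q 26.26.96.5: descend 000110100001101001100 ; hops seen [H7,H6,H0] ; pick H0
  add 3.188.111.32/28 -> H0 at depth 28
  add 244.0.0.0/7 -> H4 at depth 7
  add 3.188.111.32/32 -> H3 at depth 32
  del 26.26.96.0/20 (clear depth 20)
  add 3.188.96.0/20 -> H2 at depth 20
  del 244.84.221.216/32 (clear depth 32)
  Q 3.188.111.36: descend 00000011101111000110111100100 ; hops seen [H7,H2,H4,H0] ; pick H0
  add 195.180.0.0/16 -> H3 at depth 16
  Q 3.188.111.1: descend 00000011101111000110111100 ; hops seen [H7,H2,H4] ; pick H4
  Q 244.0.0.0: descend 111101000 ; hops seen [H7,H4] ; pick H4
  add 195.180.227.0/24 -> H3 at depth 24
  del 244.84.221.128/25 (clear depth 25)
  add 26.26.100.16/28 -> H4 at depth 28
  Q 3.188.111.32: descend 00000011101111000110111100100000 ; hops seen [H7,H2,H4,H0,H3] ; pick H3
  Q 26.26.100.3: descend 000110100001101001100100000 ; hops seen [H7,H6,H4] ; pick H4
  Q 3.188.111.32: descend 00000011101111000110111100100000 ; hops seen [H7,H2,H4,H0,H3] ; pick H3
  add 244.84.0.0/16 -> H2 at depth 16

== LOOKUPS ==
["H5","H4","H0","H0","no-route","H0","H0","H4","H4","H3","H4","H3"]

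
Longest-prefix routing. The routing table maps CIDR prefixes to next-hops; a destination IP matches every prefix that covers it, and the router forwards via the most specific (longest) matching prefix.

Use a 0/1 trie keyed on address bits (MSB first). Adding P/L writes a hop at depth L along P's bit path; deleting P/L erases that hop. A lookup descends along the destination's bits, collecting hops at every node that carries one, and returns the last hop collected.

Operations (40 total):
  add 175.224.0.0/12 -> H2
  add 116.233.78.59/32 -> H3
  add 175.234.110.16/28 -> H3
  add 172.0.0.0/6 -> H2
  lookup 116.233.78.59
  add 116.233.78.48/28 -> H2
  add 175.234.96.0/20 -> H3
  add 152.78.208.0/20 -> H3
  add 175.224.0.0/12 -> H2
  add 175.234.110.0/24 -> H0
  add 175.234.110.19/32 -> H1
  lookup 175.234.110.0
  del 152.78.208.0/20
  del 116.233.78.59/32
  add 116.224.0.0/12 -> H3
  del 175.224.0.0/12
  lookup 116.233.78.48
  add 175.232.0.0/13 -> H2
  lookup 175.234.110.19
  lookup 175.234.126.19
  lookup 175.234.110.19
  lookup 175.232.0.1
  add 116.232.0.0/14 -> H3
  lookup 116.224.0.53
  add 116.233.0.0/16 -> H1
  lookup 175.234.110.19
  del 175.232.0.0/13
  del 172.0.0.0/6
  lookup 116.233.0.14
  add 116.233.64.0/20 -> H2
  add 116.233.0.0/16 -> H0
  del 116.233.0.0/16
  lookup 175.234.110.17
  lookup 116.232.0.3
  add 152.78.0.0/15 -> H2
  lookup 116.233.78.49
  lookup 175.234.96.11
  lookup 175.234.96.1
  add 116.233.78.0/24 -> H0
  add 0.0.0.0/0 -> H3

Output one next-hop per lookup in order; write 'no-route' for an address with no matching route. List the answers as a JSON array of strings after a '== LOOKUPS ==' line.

Trace:
  add 175.224.0.0/12 -> H2 at depth 12
  add 116.233.78.59/32 -> H3 at depth 32
  add 175.234.110.16/28 -> H3 at depth 28
  add 172.0.0.0/6 -> H2 at depth 6
  ? 116.233.78.59  path d0:-→d1:-→d2:-→d3:-→d4:-→d5:-→d6:-→d7:-→d8:-→d9:-→d10:-→d11:-→d12:-→d13:-→d14:-→d15:-→d16:-→d17:-→d18:-→d19:-→d20:-→d21:-→d22:-→d23:-→d24:-→d25:-→d26:-→d27:-→d28:-→d29:-→d30:-→d31:-→d32:H3  best=H3
  add 116.233.78.48/28 -> H2 at depth 28
  add 175.234.96.0/20 -> H3 at depth 20
  add 152.78.208.0/20 -> H3 at depth 20
  add 175.224.0.0/12 -> H2 at depth 12
  add 175.234.110.0/24 -> H0 at depth 24
  add 175.234.110.19/32 -> H1 at depth 32
  ? 175.234.110.0  path d0:-→d1:-→d2:-→d3:-→d4:-→d5:-→d6:H2→d7:-→d8:-→d9:-→d10:-→d11:-→d12:H2→d13:-→d14:-→d15:-→d16:-→d17:-→d18:-→d19:-→d20:H3→d21:-→d22:-→d23:-→d24:H0→d25:-→d26:-→d27:-  best=H0
  del 152.78.208.0/20 (clear depth 20)
  del 116.233.78.59/32 (clear depth 32)
  add 116.224.0.0/12 -> H3 at depth 12
  del 175.224.0.0/12 (clear depth 12)
  ? 116.233.78.48  path d0:-→d1:-→d2:-→d3:-→d4:-→d5:-→d6:-→d7:-→d8:-→d9:-→d10:-→d11:-→d12:H3→d13:-→d14:-→d15:-→d16:-→d17:-→d18:-→d19:-→d20:-→d21:-→d22:-→d23:-→d24:-→d25:-→d26:-→d27:-→d28:H2  best=H2
  add 175.232.0.0/13 -> H2 at depth 13
  ? 175.234.110.19  path d0:-→d1:-→d2:-→d3:-→d4:-→d5:-→d6:H2→d7:-→d8:-→d9:-→d10:-→d11:-→d12:-→d13:H2→d14:-→d15:-→d16:-→d17:-→d18:-→d19:-→d20:H3→d21:-→d22:-→d23:-→d24:H0→d25:-→d26:-→d27:-→d28:H3→d29:-→d30:-→d31:-→d32:H1  best=H1
  ? 175.234.126.19  path d0:-→d1:-→d2:-→d3:-→d4:-→d5:-→d6:H2→d7:-→d8:-→d9:-→d10:-→d11:-→d12:-→d13:H2→d14:-→d15:-→d16:-→d17:-→d18:-→d19:-  best=H2
  ? 175.234.110.19  path d0:-→d1:-→d2:-→d3:-→d4:-→d5:-→d6:H2→d7:-→d8:-→d9:-→d10:-→d11:-→d12:-→d13:H2→d14:-→d15:-→d16:-→d17:-→d18:-→d19:-→d20:H3→d21:-→d22:-→d23:-→d24:H0→d25:-→d26:-→d27:-→d28:H3→d29:-→d30:-→d31:-→d32:H1  best=H1
  ? 175.232.0.1  path d0:-→d1:-→d2:-→d3:-→d4:-→d5:-→d6:H2→d7:-→d8:-→d9:-→d10:-→d11:-→d12:-→d13:H2→d14:-  best=H2
  add 116.232.0.0/14 -> H3 at depth 14
  ? 116.224.0.53  path d0:-→d1:-→d2:-→d3:-→d4:-→d5:-→d6:-→d7:-→d8:-→d9:-→d10:-→d11:-→d12:H3  best=H3
  add 116.233.0.0/16 -> H1 at depth 16
  ? 175.234.110.19  path d0:-→d1:-→d2:-→d3:-→d4:-→d5:-→d6:H2→d7:-→d8:-→d9:-→d10:-→d11:-→d12:-→d13:H2→d14:-→d15:-→d16:-→d17:-→d18:-→d19:-→d20:H3→d21:-→d22:-→d23:-→d24:H0→d25:-→d26:-→d27:-→d28:H3→d29:-→d30:-→d31:-→d32:H1  best=H1
  del 175.232.0.0/13 (clear depth 13)
  del 172.0.0.0/6 (clear depth 6)
  ? 116.233.0.14  path d0:-→d1:-→d2:-→d3:-→d4:-→d5:-→d6:-→d7:-→d8:-→d9:-→d10:-→d11:-→d12:H3→d13:-→d14:H3→d15:-→d16:H1→d17:-  best=H1
  add 116.233.64.0/20 -> H2 at depth 20
  add 116.233.0.0/16 -> H0 at depth 16
  del 116.233.0.0/16 (clear depth 16)
  ? 175.234.110.17  path d0:-→d1:-→d2:-→d3:-→d4:-→d5:-→d6:-→d7:-→d8:-→d9:-→d10:-→d11:-→d12:-→d13:-→d14:-→d15:-→d16:-→d17:-→d18:-→d19:-→d20:H3→d21:-→d22:-→d23:-→d24:H0→d25:-→d26:-→d27:-→d28:H3→d29:-→d30:-  best=H3
  ? 116.232.0.3  path d0:-→d1:-→d2:-→d3:-→d4:-→d5:-→d6:-→d7:-→d8:-→d9:-→d10:-→d11:-→d12:H3→d13:-→d14:H3→d15:-  best=H3
  add 152.78.0.0/15 -> H2 at depth 15
  ? 116.233.78.49  path d0:-→d1:-→d2:-→d3:-→d4:-→d5:-→d6:-→d7:-→d8:-→d9:-→d10:-→d11:-→d12:H3→d13:-→d14:H3→d15:-→d16:-→d17:-→d18:-→d19:-→d20:H2→d21:-→d22:-→d23:-→d24:-→d25:-→d26:-→d27:-→d28:H2  best=H2
  ? 175.234.96.11  path d0:-→d1:-→d2:-→d3:-→d4:-→d5:-→d6:-→d7:-→d8:-→d9:-→d10:-→d11:-→d12:-→d13:-→d14:-→d15:-→d16:-→d17:-→d18:-→d19:-→d20:H3  best=H3
  ? 175.234.96.1  path d0:-→d1:-→d2:-→d3:-→d4:-→d5:-→d6:-→d7:-→d8:-→d9:-→d10:-→d11:-→d12:-→d13:-→d14:-→d15:-→d16:-→d17:-→d18:-→d19:-→d20:H3  best=H3
  add 116.233.78.0/24 -> H0 at depth 24
  add 0.0.0.0/0 -> H3 at depth 0

== LOOKUPS ==
["H3","H0","H2","H1","H2","H1","H2","H3","H1","H1","H3","H3","H2","H3","H3"]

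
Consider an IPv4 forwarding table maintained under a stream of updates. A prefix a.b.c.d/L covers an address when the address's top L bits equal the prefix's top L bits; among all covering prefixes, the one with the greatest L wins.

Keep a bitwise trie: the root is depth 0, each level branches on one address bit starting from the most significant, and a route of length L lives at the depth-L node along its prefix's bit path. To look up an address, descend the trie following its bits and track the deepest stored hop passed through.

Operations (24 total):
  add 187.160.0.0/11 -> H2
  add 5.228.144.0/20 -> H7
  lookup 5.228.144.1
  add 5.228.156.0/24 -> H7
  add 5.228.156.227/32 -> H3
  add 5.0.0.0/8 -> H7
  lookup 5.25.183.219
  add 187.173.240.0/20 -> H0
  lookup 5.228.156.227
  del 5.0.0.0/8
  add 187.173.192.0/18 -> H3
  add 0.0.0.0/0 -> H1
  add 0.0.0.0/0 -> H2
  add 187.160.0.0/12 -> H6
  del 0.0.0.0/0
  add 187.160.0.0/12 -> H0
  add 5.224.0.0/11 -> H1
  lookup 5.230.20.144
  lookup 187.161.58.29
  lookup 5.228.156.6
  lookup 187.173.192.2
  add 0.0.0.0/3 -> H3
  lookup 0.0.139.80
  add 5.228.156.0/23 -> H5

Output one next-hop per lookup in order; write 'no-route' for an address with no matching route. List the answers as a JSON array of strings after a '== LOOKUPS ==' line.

Apply in order:
  + 187.160.0.0/11 (H2) depth=11
  + 5.228.144.0/20 (H7) depth=20
  Q 5.228.144.1: descend 00000101111001001001 ; hops seen [H7] ; pick H7
  + 5.228.156.0/24 (H7) depth=24
  + 5.228.156.227/32 (H3) depth=32
  + 5.0.0.0/8 (H7) depth=8
  Q 5.25.183.219: descend 00000101 ; hops seen [H7] ; pick H7
  + 187.173.240.0/20 (H0) depth=20
  Q 5.228.156.227: descend 00000101111001001001110011100011 ; hops seen [H7,H7,H7,H3] ; pick H3
  del 5.0.0.0/8 (clear depth 8)
  + 187.173.192.0/18 (H3) depth=18
  + 0.0.0.0/0 (H1) depth=0
  + 0.0.0.0/0 (H2) depth=0
  + 187.160.0.0/12 (H6) depth=12
  del 0.0.0.0/0 (clear depth 0)
  + 187.160.0.0/12 (H0) depth=12
  + 5.224.0.0/11 (H1) depth=11
  Q 5.230.20.144: descend 00000101111001 ; hops seen [H1] ; pick H1
  Q 187.161.58.29: descend 101110111010 ; hops seen [H2,H0] ; pick H0
  Q 5.228.156.6: descend 000001011110010010011100 ; hops seen [H1,H7,H7] ; pick H7
  Q 187.173.192.2: descend 101110111010110111 ; hops seen [H2,H0,H3] ; pick H3
  + 0.0.0.0/3 (H3) depth=3
  Q 0.0.139.80: descend 00000 ; hops seen [H3] ; pick H3
  + 5.228.156.0/23 (H5) depth=23

== LOOKUPS ==
["H7","H7","H3","H1","H0","H7","H3","H3"]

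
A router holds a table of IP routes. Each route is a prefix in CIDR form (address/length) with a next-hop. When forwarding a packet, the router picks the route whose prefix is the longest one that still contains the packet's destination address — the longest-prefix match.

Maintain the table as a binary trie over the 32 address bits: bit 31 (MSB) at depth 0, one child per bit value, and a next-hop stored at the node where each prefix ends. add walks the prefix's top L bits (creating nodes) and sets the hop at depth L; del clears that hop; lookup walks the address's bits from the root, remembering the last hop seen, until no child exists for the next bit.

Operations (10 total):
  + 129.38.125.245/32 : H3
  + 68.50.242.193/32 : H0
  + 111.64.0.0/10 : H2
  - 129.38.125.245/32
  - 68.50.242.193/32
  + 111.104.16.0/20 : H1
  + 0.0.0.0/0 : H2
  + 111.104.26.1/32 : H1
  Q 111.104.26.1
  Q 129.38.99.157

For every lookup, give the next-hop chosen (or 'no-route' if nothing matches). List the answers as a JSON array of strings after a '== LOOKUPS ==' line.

Trace:
  + 129.38.125.245/32 (H3) depth=32
  + 68.50.242.193/32 (H0) depth=32
  + 111.64.0.0/10 (H2) depth=10
  del 129.38.125.245/32 (clear depth 32)
  del 68.50.242.193/32 (clear depth 32)
  + 111.104.16.0/20 (H1) depth=20
  + 0.0.0.0/0 (H2) depth=0
  + 111.104.26.1/32 (H1) depth=32
  ? 111.104.26.1  path d0:H2→d1:-→d2:-→d3:-→d4:-→d5:-→d6:-→d7:-→d8:-→d9:-→d10:H2→d11:-→d12:-→d13:-→d14:-→d15:-→d16:-→d17:-→d18:-→d19:-→d20:H1→d21:-→d22:-→d23:-→d24:-→d25:-→d26:-→d27:-→d28:-→d29:-→d30:-→d31:-→d32:H1  best=H1
  ? 129.38.99.157  path d0:H2→d1:-→d2:-→d3:-→d4:-→d5:-→d6:-→d7:-→d8:-→d9:-→d10:-→d11:-→d12:-→d13:-→d14:-→d15:-→d16:-→d17:-→d18:-→d19:-  best=H2

== LOOKUPS ==
["H1","H2"]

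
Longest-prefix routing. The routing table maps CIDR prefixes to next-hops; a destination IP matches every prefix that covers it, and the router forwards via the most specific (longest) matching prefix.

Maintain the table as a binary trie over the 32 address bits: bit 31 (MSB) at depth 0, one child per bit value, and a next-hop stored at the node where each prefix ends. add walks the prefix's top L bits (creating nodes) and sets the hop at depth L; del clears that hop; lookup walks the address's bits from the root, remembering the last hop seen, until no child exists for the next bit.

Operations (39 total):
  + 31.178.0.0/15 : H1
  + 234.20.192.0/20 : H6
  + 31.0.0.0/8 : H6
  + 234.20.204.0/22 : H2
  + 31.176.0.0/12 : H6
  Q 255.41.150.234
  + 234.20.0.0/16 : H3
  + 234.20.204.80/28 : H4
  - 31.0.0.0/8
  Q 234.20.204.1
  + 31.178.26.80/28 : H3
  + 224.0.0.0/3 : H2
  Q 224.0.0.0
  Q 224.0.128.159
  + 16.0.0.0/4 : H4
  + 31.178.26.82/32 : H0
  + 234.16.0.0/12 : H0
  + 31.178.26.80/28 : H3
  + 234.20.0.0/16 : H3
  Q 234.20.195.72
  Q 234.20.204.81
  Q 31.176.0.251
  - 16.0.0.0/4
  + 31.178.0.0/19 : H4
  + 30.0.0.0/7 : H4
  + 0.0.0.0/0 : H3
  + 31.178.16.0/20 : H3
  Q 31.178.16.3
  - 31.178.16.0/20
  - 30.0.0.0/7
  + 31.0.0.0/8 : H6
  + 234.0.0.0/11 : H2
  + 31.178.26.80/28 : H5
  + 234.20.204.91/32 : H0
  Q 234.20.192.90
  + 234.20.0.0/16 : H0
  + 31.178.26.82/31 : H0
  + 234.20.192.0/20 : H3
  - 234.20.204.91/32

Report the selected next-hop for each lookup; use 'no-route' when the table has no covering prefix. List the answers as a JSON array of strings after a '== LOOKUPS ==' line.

Trace:
  + 31.178.0.0/15 (H1) depth=15
  + 234.20.192.0/20 (H6) depth=20
  + 31.0.0.0/8 (H6) depth=8
  + 234.20.204.0/22 (H2) depth=22
  + 31.176.0.0/12 (H6) depth=12
  lookup 255.41.150.234: bits 111 walk d0:-→d1:-→d2:-→d3:- -> no-route
  + 234.20.0.0/16 (H3) depth=16
  + 234.20.204.80/28 (H4) depth=28
  - 31.0.0.0/8 clear@8
  lookup 234.20.204.1: bits 1110101000010100110011000 walk d0:-→d1:-→d2:-→d3:-→d4:-→d5:-→d6:-→d7:-→d8:-→d9:-→d10:-→d11:-→d12:-→d13:-→d14:-→d15:-→d16:H3→d17:-→d18:-→d19:-→d20:H6→d21:-→d22:H2→d23:-→d24:-→d25:- -> H2
  + 31.178.26.80/28 (H3) depth=28
  + 224.0.0.0/3 (H2) depth=3
  lookup 224.0.0.0: bits 1110 walk d0:-→d1:-→d2:-→d3:H2→d4:- -> H2
  lookup 224.0.128.159: bits 1110 walk d0:-→d1:-→d2:-→d3:H2→d4:- -> H2
  + 16.0.0.0/4 (H4) depth=4
  + 31.178.26.82/32 (H0) depth=32
  + 234.16.0.0/12 (H0) depth=12
  + 31.178.26.80/28 (H3) depth=28
  + 234.20.0.0/16 (H3) depth=16
  lookup 234.20.195.72: bits 11101010000101001100 walk d0:-→d1:-→d2:-→d3:H2→d4:-→d5:-→d6:-→d7:-→d8:-→d9:-→d10:-→d11:-→d12:H0→d13:-→d14:-→d15:-→d16:H3→d17:-→d18:-→d19:-→d20:H6 -> H6
  lookup 234.20.204.81: bits 1110101000010100110011000101 walk d0:-→d1:-→d2:-→d3:H2→d4:-→d5:-→d6:-→d7:-→d8:-→d9:-→d10:-→d11:-→d12:H0→d13:-→d14:-→d15:-→d16:H3→d17:-→d18:-→d19:-→d20:H6→d21:-→d22:H2→d23:-→d24:-→d25:-→d26:-→d27:-→d28:H4 -> H4
  lookup 31.176.0.251: bits 00011111101100 walk d0:-→d1:-→d2:-→d3:-→d4:H4→d5:-→d6:-→d7:-→d8:-→d9:-→d10:-→d11:-→d12:H6→d13:-→d14:- -> H6
  - 16.0.0.0/4 clear@4
  + 31.178.0.0/19 (H4) depth=19
  + 30.0.0.0/7 (H4) depth=7
  + 0.0.0.0/0 (H3) depth=0
  + 31.178.16.0/20 (H3) depth=20
  lookup 31.178.16.3: bits 00011111101100100001 walk d0:H3→d1:-→d2:-→d3:-→d4:-→d5:-→d6:-→d7:H4→d8:-→d9:-→d10:-→d11:-→d12:H6→d13:-→d14:-→d15:H1→d16:-→d17:-→d18:-→d19:H4→d20:H3 -> H3
  - 31.178.16.0/20 clear@20
  - 30.0.0.0/7 clear@7
  + 31.0.0.0/8 (H6) depth=8
  + 234.0.0.0/11 (H2) depth=11
  + 31.178.26.80/28 (H5) depth=28
  + 234.20.204.91/32 (H0) depth=32
  lookup 234.20.192.90: bits 11101010000101001100 walk d0:H3→d1:-→d2:-→d3:H2→d4:-→d5:-→d6:-→d7:-→d8:-→d9:-→d10:-→d11:H2→d12:H0→d13:-→d14:-→d15:-→d16:H3→d17:-→d18:-→d19:-→d20:H6 -> H6
  + 234.20.0.0/16 (H0) depth=16
  + 31.178.26.82/31 (H0) depth=31
  + 234.20.192.0/20 (H3) depth=20
  - 234.20.204.91/32 clear@32

== LOOKUPS ==
["no-route","H2","H2","H2","H6","H4","H6","H3","H6"]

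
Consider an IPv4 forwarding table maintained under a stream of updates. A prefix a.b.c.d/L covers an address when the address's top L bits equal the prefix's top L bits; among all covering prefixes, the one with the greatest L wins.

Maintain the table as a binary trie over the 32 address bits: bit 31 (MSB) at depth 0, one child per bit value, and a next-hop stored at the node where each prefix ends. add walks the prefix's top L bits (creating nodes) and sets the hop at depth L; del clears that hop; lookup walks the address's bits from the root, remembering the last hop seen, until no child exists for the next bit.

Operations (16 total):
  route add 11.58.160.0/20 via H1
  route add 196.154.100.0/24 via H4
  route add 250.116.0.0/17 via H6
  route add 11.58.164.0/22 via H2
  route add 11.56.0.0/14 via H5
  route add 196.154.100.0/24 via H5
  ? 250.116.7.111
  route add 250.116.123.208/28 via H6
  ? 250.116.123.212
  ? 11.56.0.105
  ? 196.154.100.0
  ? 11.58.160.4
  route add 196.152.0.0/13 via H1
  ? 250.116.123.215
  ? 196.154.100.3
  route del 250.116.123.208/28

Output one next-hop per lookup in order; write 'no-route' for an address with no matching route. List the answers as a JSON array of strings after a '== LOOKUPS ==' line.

Process each operation:
  + 11.58.160.0/20 (H1) depth=20
  + 196.154.100.0/24 (H4) depth=24
  + 250.116.0.0/17 (H6) depth=17
  + 11.58.164.0/22 (H2) depth=22
  + 11.56.0.0/14 (H5) depth=14
  + 196.154.100.0/24 (H5) depth=24
  ? 250.116.7.111  path d0:-→d1:-→d2:-→d3:-→d4:-→d5:-→d6:-→d7:-→d8:-→d9:-→d10:-→d11:-→d12:-→d13:-→d14:-→d15:-→d16:-→d17:H6  best=H6
  + 250.116.123.208/28 (H6) depth=28
  ? 250.116.123.212  path d0:-→d1:-→d2:-→d3:-→d4:-→d5:-→d6:-→d7:-→d8:-→d9:-→d10:-→d11:-→d12:-→d13:-→d14:-→d15:-→d16:-→d17:H6→d18:-→d19:-→d20:-→d21:-→d22:-→d23:-→d24:-→d25:-→d26:-→d27:-→d28:H6  best=H6
  ? 11.56.0.105  path d0:-→d1:-→d2:-→d3:-→d4:-→d5:-→d6:-→d7:-→d8:-→d9:-→d10:-→d11:-→d12:-→d13:-→d14:H5  best=H5
  ? 196.154.100.0  path d0:-→d1:-→d2:-→d3:-→d4:-→d5:-→d6:-→d7:-→d8:-→d9:-→d10:-→d11:-→d12:-→d13:-→d14:-→d15:-→d16:-→d17:-→d18:-→d19:-→d20:-→d21:-→d22:-→d23:-→d24:H5  best=H5
  ? 11.58.160.4  path d0:-→d1:-→d2:-→d3:-→d4:-→d5:-→d6:-→d7:-→d8:-→d9:-→d10:-→d11:-→d12:-→d13:-→d14:H5→d15:-→d16:-→d17:-→d18:-→d19:-→d20:H1→d21:-  best=H1
  + 196.152.0.0/13 (H1) depth=13
  ? 250.116.123.215  path d0:-→d1:-→d2:-→d3:-→d4:-→d5:-→d6:-→d7:-→d8:-→d9:-→d10:-→d11:-→d12:-→d13:-→d14:-→d15:-→d16:-→d17:H6→d18:-→d19:-→d20:-→d21:-→d22:-→d23:-→d24:-→d25:-→d26:-→d27:-→d28:H6  best=H6
  ? 196.154.100.3  path d0:-→d1:-→d2:-→d3:-→d4:-→d5:-→d6:-→d7:-→d8:-→d9:-→d10:-→d11:-→d12:-→d13:H1→d14:-→d15:-→d16:-→d17:-→d18:-→d19:-→d20:-→d21:-→d22:-→d23:-→d24:H5  best=H5
  - 250.116.123.208/28 clear@28

== LOOKUPS ==
["H6","H6","H5","H5","H1","H6","H5"]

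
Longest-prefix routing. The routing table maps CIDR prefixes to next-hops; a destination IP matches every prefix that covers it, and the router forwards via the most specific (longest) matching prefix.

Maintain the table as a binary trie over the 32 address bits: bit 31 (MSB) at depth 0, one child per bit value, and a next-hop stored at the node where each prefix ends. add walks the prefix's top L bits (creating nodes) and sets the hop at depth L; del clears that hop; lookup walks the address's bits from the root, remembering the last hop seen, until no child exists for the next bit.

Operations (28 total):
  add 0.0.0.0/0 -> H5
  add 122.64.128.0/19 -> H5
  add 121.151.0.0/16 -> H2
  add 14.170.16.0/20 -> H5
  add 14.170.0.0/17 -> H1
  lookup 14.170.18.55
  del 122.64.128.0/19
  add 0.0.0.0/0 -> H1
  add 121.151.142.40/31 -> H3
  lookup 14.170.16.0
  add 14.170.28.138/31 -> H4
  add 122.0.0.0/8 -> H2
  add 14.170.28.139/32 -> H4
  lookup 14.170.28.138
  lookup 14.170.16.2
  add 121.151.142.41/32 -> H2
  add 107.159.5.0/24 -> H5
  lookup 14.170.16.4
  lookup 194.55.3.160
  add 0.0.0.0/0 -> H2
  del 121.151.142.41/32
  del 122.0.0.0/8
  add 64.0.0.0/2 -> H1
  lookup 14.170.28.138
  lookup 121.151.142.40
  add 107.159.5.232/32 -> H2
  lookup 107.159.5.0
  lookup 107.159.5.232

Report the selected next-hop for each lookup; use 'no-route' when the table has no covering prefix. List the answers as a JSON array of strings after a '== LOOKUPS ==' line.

Apply in order:
  + 0.0.0.0/0 (H5) depth=0
  + 122.64.128.0/19 (H5) depth=19
  + 121.151.0.0/16 (H2) depth=16
  + 14.170.16.0/20 (H5) depth=20
  + 14.170.0.0/17 (H1) depth=17
  Q 14.170.18.55: descend 00001110101010100001 ; hops seen [H5,H1,H5] ; pick H5
  - 122.64.128.0/19 clear@19
  + 0.0.0.0/0 (H1) depth=0
  + 121.151.142.40/31 (H3) depth=31
  Q 14.170.16.0: descend 00001110101010100001 ; hops seen [H1,H1,H5] ; pick H5
  + 14.170.28.138/31 (H4) depth=31
  + 122.0.0.0/8 (H2) depth=8
  + 14.170.28.139/32 (H4) depth=32
  Q 14.170.28.138: descend 0000111010101010000111001000101 ; hops seen [H1,H1,H5,H4] ; pick H4
  Q 14.170.16.2: descend 00001110101010100001 ; hops seen [H1,H1,H5] ; pick H5
  + 121.151.142.41/32 (H2) depth=32
  + 107.159.5.0/24 (H5) depth=24
  Q 14.170.16.4: descend 00001110101010100001 ; hops seen [H1,H1,H5] ; pick H5
  Q 194.55.3.160: descend ε ; hops seen [H1] ; pick H1
  + 0.0.0.0/0 (H2) depth=0
  - 121.151.142.41/32 clear@32
  - 122.0.0.0/8 clear@8
  + 64.0.0.0/2 (H1) depth=2
  Q 14.170.28.138: descend 0000111010101010000111001000101 ; hops seen [H2,H1,H5,H4] ; pick H4
  Q 121.151.142.40: descend 0111100110010111100011100010100 ; hops seen [H2,H1,H2,H3] ; pick H3
  + 107.159.5.232/32 (H2) depth=32
  Q 107.159.5.0: descend 011010111001111100000101 ; hops seen [H2,H1,H5] ; pick H5
  Q 107.159.5.232: descend 01101011100111110000010111101000 ; hops seen [H2,H1,H5,H2] ; pick H2

== LOOKUPS ==
["H5","H5","H4","H5","H5","H1","H4","H3","H5","H2"]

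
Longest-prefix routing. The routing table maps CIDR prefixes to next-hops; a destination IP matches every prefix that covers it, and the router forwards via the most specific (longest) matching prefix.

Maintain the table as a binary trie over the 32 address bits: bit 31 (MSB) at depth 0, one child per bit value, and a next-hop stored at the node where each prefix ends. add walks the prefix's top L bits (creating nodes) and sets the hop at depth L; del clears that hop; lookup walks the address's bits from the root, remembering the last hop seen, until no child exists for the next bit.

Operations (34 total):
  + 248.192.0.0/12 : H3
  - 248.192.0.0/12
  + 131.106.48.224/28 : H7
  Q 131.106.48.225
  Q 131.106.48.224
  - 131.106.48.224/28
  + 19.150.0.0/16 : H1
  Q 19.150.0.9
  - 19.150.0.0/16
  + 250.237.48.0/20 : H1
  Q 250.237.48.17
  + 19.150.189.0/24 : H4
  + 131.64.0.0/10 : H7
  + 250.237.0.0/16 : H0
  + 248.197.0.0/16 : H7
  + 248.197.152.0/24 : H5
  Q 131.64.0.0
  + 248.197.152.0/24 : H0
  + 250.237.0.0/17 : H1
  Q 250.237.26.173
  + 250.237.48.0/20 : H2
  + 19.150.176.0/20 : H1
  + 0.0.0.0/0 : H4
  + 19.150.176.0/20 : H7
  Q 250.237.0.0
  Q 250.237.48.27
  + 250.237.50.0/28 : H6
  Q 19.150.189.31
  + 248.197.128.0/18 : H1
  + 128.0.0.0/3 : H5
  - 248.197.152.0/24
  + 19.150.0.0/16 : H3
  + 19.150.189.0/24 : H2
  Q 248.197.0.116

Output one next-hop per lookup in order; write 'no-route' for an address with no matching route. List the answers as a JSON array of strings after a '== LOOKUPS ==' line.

Process each operation:
  add 248.192.0.0/12 -> H3 at depth 12
  del 248.192.0.0/12 (clear depth 12)
  add 131.106.48.224/28 -> H7 at depth 28
  ? 131.106.48.225  path d0:-→d1:-→d2:-→d3:-→d4:-→d5:-→d6:-→d7:-→d8:-→d9:-→d10:-→d11:-→d12:-→d13:-→d14:-→d15:-→d16:-→d17:-→d18:-→d19:-→d20:-→d21:-→d22:-→d23:-→d24:-→d25:-→d26:-→d27:-→d28:H7  best=H7
  ? 131.106.48.224  path d0:-→d1:-→d2:-→d3:-→d4:-→d5:-→d6:-→d7:-→d8:-→d9:-→d10:-→d11:-→d12:-→d13:-→d14:-→d15:-→d16:-→d17:-→d18:-→d19:-→d20:-→d21:-→d22:-→d23:-→d24:-→d25:-→d26:-→d27:-→d28:H7  best=H7
  del 131.106.48.224/28 (clear depth 28)
  add 19.150.0.0/16 -> H1 at depth 16
  ? 19.150.0.9  path d0:-→d1:-→d2:-→d3:-→d4:-→d5:-→d6:-→d7:-→d8:-→d9:-→d10:-→d11:-→d12:-→d13:-→d14:-→d15:-→d16:H1  best=H1
  del 19.150.0.0/16 (clear depth 16)
  add 250.237.48.0/20 -> H1 at depth 20
  ? 250.237.48.17  path d0:-→d1:-→d2:-→d3:-→d4:-→d5:-→d6:-→d7:-→d8:-→d9:-→d10:-→d11:-→d12:-→d13:-→d14:-→d15:-→d16:-→d17:-→d18:-→d19:-→d20:H1  best=H1
  add 19.150.189.0/24 -> H4 at depth 24
  add 131.64.0.0/10 -> H7 at depth 10
  add 250.237.0.0/16 -> H0 at depth 16
  add 248.197.0.0/16 -> H7 at depth 16
  add 248.197.152.0/24 -> H5 at depth 24
  ? 131.64.0.0  path d0:-→d1:-→d2:-→d3:-→d4:-→d5:-→d6:-→d7:-→d8:-→d9:-→d10:H7  best=H7
  add 248.197.152.0/24 -> H0 at depth 24
  add 250.237.0.0/17 -> H1 at depth 17
  ? 250.237.26.173  path d0:-→d1:-→d2:-→d3:-→d4:-→d5:-→d6:-→d7:-→d8:-→d9:-→d10:-→d11:-→d12:-→d13:-→d14:-→d15:-→d16:H0→d17:H1→d18:-  best=H1
  add 250.237.48.0/20 -> H2 at depth 20
  add 19.150.176.0/20 -> H1 at depth 20
  add 0.0.0.0/0 -> H4 at depth 0
  add 19.150.176.0/20 -> H7 at depth 20
  ? 250.237.0.0  path d0:H4→d1:-→d2:-→d3:-→d4:-→d5:-→d6:-→d7:-→d8:-→d9:-→d10:-→d11:-→d12:-→d13:-→d14:-→d15:-→d16:H0→d17:H1→d18:-  best=H1
  ? 250.237.48.27  path d0:H4→d1:-→d2:-→d3:-→d4:-→d5:-→d6:-→d7:-→d8:-→d9:-→d10:-→d11:-→d12:-→d13:-→d14:-→d15:-→d16:H0→d17:H1→d18:-→d19:-→d20:H2  best=H2
  add 250.237.50.0/28 -> H6 at depth 28
  ? 19.150.189.31  path d0:H4→d1:-→d2:-→d3:-→d4:-→d5:-→d6:-→d7:-→d8:-→d9:-→d10:-→d11:-→d12:-→d13:-→d14:-→d15:-→d16:-→d17:-→d18:-→d19:-→d20:H7→d21:-→d22:-→d23:-→d24:H4  best=H4
  add 248.197.128.0/18 -> H1 at depth 18
  add 128.0.0.0/3 -> H5 at depth 3
  del 248.197.152.0/24 (clear depth 24)
  add 19.150.0.0/16 -> H3 at depth 16
  add 19.150.189.0/24 -> H2 at depth 24
  ? 248.197.0.116  path d0:H4→d1:-→d2:-→d3:-→d4:-→d5:-→d6:-→d7:-→d8:-→d9:-→d10:-→d11:-→d12:-→d13:-→d14:-→d15:-→d16:H7  best=H7

== LOOKUPS ==
["H7","H7","H1","H1","H7","H1","H1","H2","H4","H7"]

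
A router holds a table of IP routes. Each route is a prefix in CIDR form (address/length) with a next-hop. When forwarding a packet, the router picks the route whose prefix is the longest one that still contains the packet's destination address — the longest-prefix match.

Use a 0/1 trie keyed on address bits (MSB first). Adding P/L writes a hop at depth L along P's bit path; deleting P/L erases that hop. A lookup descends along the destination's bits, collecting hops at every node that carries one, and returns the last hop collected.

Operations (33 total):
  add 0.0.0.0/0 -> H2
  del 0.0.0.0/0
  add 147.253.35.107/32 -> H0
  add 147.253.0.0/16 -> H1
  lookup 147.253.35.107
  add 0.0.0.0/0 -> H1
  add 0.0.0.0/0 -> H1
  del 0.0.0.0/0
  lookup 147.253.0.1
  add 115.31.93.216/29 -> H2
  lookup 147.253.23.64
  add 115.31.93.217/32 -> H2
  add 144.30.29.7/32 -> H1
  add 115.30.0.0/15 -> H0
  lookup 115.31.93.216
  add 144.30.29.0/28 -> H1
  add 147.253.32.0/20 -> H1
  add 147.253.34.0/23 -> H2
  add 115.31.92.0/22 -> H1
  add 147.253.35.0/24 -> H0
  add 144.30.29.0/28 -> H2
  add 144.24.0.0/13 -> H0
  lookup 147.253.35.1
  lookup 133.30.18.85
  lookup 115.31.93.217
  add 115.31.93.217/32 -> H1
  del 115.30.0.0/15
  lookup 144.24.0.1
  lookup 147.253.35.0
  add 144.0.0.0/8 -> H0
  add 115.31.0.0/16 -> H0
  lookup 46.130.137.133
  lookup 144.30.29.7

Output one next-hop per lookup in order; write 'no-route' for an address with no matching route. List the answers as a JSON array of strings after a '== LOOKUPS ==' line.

Process each operation:
  add 0.0.0.0/0 -> H2 at depth 0
  - 0.0.0.0/0 clear@0
  add 147.253.35.107/32 -> H0 at depth 32
  add 147.253.0.0/16 -> H1 at depth 16
  Q 147.253.35.107: descend 10010011111111010010001101101011 ; hops seen [H1,H0] ; pick H0
  add 0.0.0.0/0 -> H1 at depth 0
  add 0.0.0.0/0 -> H1 at depth 0
  - 0.0.0.0/0 clear@0
  Q 147.253.0.1: descend 100100111111110100 ; hops seen [H1] ; pick H1
  add 115.31.93.216/29 -> H2 at depth 29
  Q 147.253.23.64: descend 100100111111110100 ; hops seen [H1] ; pick H1
  add 115.31.93.217/32 -> H2 at depth 32
  add 144.30.29.7/32 -> H1 at depth 32
  add 115.30.0.0/15 -> H0 at depth 15
  Q 115.31.93.216: descend 0111001100011111010111011101100 ; hops seen [H0,H2] ; pick H2
  add 144.30.29.0/28 -> H1 at depth 28
  add 147.253.32.0/20 -> H1 at depth 20
  add 147.253.34.0/23 -> H2 at depth 23
  add 115.31.92.0/22 -> H1 at depth 22
  add 147.253.35.0/24 -> H0 at depth 24
  add 144.30.29.0/28 -> H2 at depth 28
  add 144.24.0.0/13 -> H0 at depth 13
  Q 147.253.35.1: descend 1001001111111101001000110 ; hops seen [H1,H1,H2,H0] ; pick H0
  Q 133.30.18.85: descend 100 ; hops seen [∅] ; pick no-route
  Q 115.31.93.217: descend 01110011000111110101110111011001 ; hops seen [H0,H1,H2,H2] ; pick H2
  add 115.31.93.217/32 -> H1 at depth 32
  - 115.30.0.0/15 clear@15
  Q 144.24.0.1: descend 1001000000011 ; hops seen [H0] ; pick H0
  Q 147.253.35.0: descend 1001001111111101001000110 ; hops seen [H1,H1,H2,H0] ; pick H0
  add 144.0.0.0/8 -> H0 at depth 8
  add 115.31.0.0/16 -> H0 at depth 16
  Q 46.130.137.133: descend 0 ; hops seen [∅] ; pick no-route
  Q 144.30.29.7: descend 10010000000111100001110100000111 ; hops seen [H0,H0,H2,H1] ; pick H1

== LOOKUPS ==
["H0","H1","H1","H2","H0","no-route","H2","H0","H0","no-route","H1"]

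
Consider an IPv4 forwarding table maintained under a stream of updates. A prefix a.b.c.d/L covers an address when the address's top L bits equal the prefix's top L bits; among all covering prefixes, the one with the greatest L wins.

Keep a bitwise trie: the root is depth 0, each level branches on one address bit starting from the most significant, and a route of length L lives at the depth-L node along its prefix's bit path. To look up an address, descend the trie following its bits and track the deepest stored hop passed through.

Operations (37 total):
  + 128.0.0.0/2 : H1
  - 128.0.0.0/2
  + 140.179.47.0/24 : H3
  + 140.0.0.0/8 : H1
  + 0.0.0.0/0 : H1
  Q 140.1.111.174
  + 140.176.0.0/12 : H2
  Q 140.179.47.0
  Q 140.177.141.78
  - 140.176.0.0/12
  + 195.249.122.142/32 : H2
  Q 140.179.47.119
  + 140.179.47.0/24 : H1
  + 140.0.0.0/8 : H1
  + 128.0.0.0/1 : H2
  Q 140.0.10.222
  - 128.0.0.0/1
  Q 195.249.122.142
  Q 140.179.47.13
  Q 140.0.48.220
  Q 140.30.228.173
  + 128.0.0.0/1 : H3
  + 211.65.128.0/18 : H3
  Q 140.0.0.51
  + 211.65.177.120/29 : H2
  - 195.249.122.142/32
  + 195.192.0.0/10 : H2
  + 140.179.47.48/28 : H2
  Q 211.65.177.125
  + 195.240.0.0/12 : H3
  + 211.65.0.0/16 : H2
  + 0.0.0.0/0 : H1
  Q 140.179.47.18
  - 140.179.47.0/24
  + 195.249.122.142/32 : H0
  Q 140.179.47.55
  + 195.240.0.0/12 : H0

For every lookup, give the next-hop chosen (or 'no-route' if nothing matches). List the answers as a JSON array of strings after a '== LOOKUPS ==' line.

Process each operation:
  + 128.0.0.0/2 (H1) depth=2
  del 128.0.0.0/2 (clear depth 2)
  + 140.179.47.0/24 (H3) depth=24
  + 140.0.0.0/8 (H1) depth=8
  + 0.0.0.0/0 (H1) depth=0
  lookup 140.1.111.174: bits 10001100 walk d0:H1→d1:-→d2:-→d3:-→d4:-→d5:-→d6:-→d7:-→d8:H1 -> H1
  + 140.176.0.0/12 (H2) depth=12
  lookup 140.179.47.0: bits 100011001011001100101111 walk d0:H1→d1:-→d2:-→d3:-→d4:-→d5:-→d6:-→d7:-→d8:H1→d9:-→d10:-→d11:-→d12:H2→d13:-→d14:-→d15:-→d16:-→d17:-→d18:-→d19:-→d20:-→d21:-→d22:-→d23:-→d24:H3 -> H3
  lookup 140.177.141.78: bits 10001100101100 walk d0:H1→d1:-→d2:-→d3:-→d4:-→d5:-→d6:-→d7:-→d8:H1→d9:-→d10:-→d11:-→d12:H2→d13:-→d14:- -> H2
  del 140.176.0.0/12 (clear depth 12)
  + 195.249.122.142/32 (H2) depth=32
  lookup 140.179.47.119: bits 100011001011001100101111 walk d0:H1→d1:-→d2:-→d3:-→d4:-→d5:-→d6:-→d7:-→d8:H1→d9:-→d10:-→d11:-→d12:-→d13:-→d14:-→d15:-→d16:-→d17:-→d18:-→d19:-→d20:-→d21:-→d22:-→d23:-→d24:H3 -> H3
  + 140.179.47.0/24 (H1) depth=24
  + 140.0.0.0/8 (H1) depth=8
  + 128.0.0.0/1 (H2) depth=1
  lookup 140.0.10.222: bits 10001100 walk d0:H1→d1:H2→d2:-→d3:-→d4:-→d5:-→d6:-→d7:-→d8:H1 -> H1
  del 128.0.0.0/1 (clear depth 1)
  lookup 195.249.122.142: bits 11000011111110010111101010001110 walk d0:H1→d1:-→d2:-→d3:-→d4:-→d5:-→d6:-→d7:-→d8:-→d9:-→d10:-→d11:-→d12:-→d13:-→d14:-→d15:-→d16:-→d17:-→d18:-→d19:-→d20:-→d21:-→d22:-→d23:-→d24:-→d25:-→d26:-→d27:-→d28:-→d29:-→d30:-→d31:-→d32:H2 -> H2
  lookup 140.179.47.13: bits 100011001011001100101111 walk d0:H1→d1:-→d2:-→d3:-→d4:-→d5:-→d6:-→d7:-→d8:H1→d9:-→d10:-→d11:-→d12:-→d13:-→d14:-→d15:-→d16:-→d17:-→d18:-→d19:-→d20:-→d21:-→d22:-→d23:-→d24:H1 -> H1
  lookup 140.0.48.220: bits 10001100 walk d0:H1→d1:-→d2:-→d3:-→d4:-→d5:-→d6:-→d7:-→d8:H1 -> H1
  lookup 140.30.228.173: bits 10001100 walk d0:H1→d1:-→d2:-→d3:-→d4:-→d5:-→d6:-→d7:-→d8:H1 -> H1
  + 128.0.0.0/1 (H3) depth=1
  + 211.65.128.0/18 (H3) depth=18
  lookup 140.0.0.51: bits 10001100 walk d0:H1→d1:H3→d2:-→d3:-→d4:-→d5:-→d6:-→d7:-→d8:H1 -> H1
  + 211.65.177.120/29 (H2) depth=29
  del 195.249.122.142/32 (clear depth 32)
  + 195.192.0.0/10 (H2) depth=10
  + 140.179.47.48/28 (H2) depth=28
  lookup 211.65.177.125: bits 11010011010000011011000101111 walk d0:H1→d1:H3→d2:-→d3:-→d4:-→d5:-→d6:-→d7:-→d8:-→d9:-→d10:-→d11:-→d12:-→d13:-→d14:-→d15:-→d16:-→d17:-→d18:H3→d19:-→d20:-→d21:-→d22:-→d23:-→d24:-→d25:-→d26:-→d27:-→d28:-→d29:H2 -> H2
  + 195.240.0.0/12 (H3) depth=12
  + 211.65.0.0/16 (H2) depth=16
  + 0.0.0.0/0 (H1) depth=0
  lookup 140.179.47.18: bits 10001100101100110010111100 walk d0:H1→d1:H3→d2:-→d3:-→d4:-→d5:-→d6:-→d7:-→d8:H1→d9:-→d10:-→d11:-→d12:-→d13:-→d14:-→d15:-→d16:-→d17:-→d18:-→d19:-→d20:-→d21:-→d22:-→d23:-→d24:H1→d25:-→d26:- -> H1
  del 140.179.47.0/24 (clear depth 24)
  + 195.249.122.142/32 (H0) depth=32
  lookup 140.179.47.55: bits 1000110010110011001011110011 walk d0:H1→d1:H3→d2:-→d3:-→d4:-→d5:-→d6:-→d7:-→d8:H1→d9:-→d10:-→d11:-→d12:-→d13:-→d14:-→d15:-→d16:-→d17:-→d18:-→d19:-→d20:-→d21:-→d22:-→d23:-→d24:-→d25:-→d26:-→d27:-→d28:H2 -> H2
  + 195.240.0.0/12 (H0) depth=12

== LOOKUPS ==
["H1","H3","H2","H3","H1","H2","H1","H1","H1","H1","H2","H1","H2"]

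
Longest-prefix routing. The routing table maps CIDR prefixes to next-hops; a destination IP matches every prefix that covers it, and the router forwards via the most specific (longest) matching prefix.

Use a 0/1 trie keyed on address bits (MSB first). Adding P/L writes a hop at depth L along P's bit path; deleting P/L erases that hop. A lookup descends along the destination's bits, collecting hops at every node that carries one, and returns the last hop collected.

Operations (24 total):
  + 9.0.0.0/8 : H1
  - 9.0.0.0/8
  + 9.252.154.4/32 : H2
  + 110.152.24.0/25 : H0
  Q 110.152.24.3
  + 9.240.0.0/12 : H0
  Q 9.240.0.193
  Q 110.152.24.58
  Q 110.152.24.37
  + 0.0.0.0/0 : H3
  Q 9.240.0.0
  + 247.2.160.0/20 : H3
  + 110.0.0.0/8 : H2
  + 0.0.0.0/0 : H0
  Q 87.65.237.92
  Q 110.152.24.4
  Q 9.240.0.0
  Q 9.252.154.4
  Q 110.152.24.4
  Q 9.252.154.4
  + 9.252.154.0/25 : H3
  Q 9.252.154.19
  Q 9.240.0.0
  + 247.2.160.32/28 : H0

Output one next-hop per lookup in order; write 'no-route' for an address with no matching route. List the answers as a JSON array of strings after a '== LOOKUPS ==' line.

Trace:
  + 9.0.0.0/8 (H1) depth=8
  - 9.0.0.0/8 clear@8
  + 9.252.154.4/32 (H2) depth=32
  + 110.152.24.0/25 (H0) depth=25
  lookup 110.152.24.3: bits 0110111010011000000110000 walk d0:-→d1:-→d2:-→d3:-→d4:-→d5:-→d6:-→d7:-→d8:-→d9:-→d10:-→d11:-→d12:-→d13:-→d14:-→d15:-→d16:-→d17:-→d18:-→d19:-→d20:-→d21:-→d22:-→d23:-→d24:-→d25:H0 -> H0
  + 9.240.0.0/12 (H0) depth=12
  lookup 9.240.0.193: bits 000010011111 walk d0:-→d1:-→d2:-→d3:-→d4:-→d5:-→d6:-→d7:-→d8:-→d9:-→d10:-→d11:-→d12:H0 -> H0
  lookup 110.152.24.58: bits 0110111010011000000110000 walk d0:-→d1:-→d2:-→d3:-→d4:-→d5:-→d6:-→d7:-→d8:-→d9:-→d10:-→d11:-→d12:-→d13:-→d14:-→d15:-→d16:-→d17:-→d18:-→d19:-→d20:-→d21:-→d22:-→d23:-→d24:-→d25:H0 -> H0
  lookup 110.152.24.37: bits 0110111010011000000110000 walk d0:-→d1:-→d2:-→d3:-→d4:-→d5:-→d6:-→d7:-→d8:-→d9:-→d10:-→d11:-→d12:-→d13:-→d14:-→d15:-→d16:-→d17:-→d18:-→d19:-→d20:-→d21:-→d22:-→d23:-→d24:-→d25:H0 -> H0
  + 0.0.0.0/0 (H3) depth=0
  lookup 9.240.0.0: bits 000010011111 walk d0:H3→d1:-→d2:-→d3:-→d4:-→d5:-→d6:-→d7:-→d8:-→d9:-→d10:-→d11:-→d12:H0 -> H0
  + 247.2.160.0/20 (H3) depth=20
  + 110.0.0.0/8 (H2) depth=8
  + 0.0.0.0/0 (H0) depth=0
  lookup 87.65.237.92: bits 01 walk d0:H0→d1:-→d2:- -> H0
  lookup 110.152.24.4: bits 0110111010011000000110000 walk d0:H0→d1:-→d2:-→d3:-→d4:-→d5:-→d6:-→d7:-→d8:H2→d9:-→d10:-→d11:-→d12:-→d13:-→d14:-→d15:-→d16:-→d17:-→d18:-→d19:-→d20:-→d21:-→d22:-→d23:-→d24:-→d25:H0 -> H0
  lookup 9.240.0.0: bits 000010011111 walk d0:H0→d1:-→d2:-→d3:-→d4:-→d5:-→d6:-→d7:-→d8:-→d9:-→d10:-→d11:-→d12:H0 -> H0
  lookup 9.252.154.4: bits 00001001111111001001101000000100 walk d0:H0→d1:-→d2:-→d3:-→d4:-→d5:-→d6:-→d7:-→d8:-→d9:-→d10:-→d11:-→d12:H0→d13:-→d14:-→d15:-→d16:-→d17:-→d18:-→d19:-→d20:-→d21:-→d22:-→d23:-→d24:-→d25:-→d26:-→d27:-→d28:-→d29:-→d30:-→d31:-→d32:H2 -> H2
  lookup 110.152.24.4: bits 0110111010011000000110000 walk d0:H0→d1:-→d2:-→d3:-→d4:-→d5:-→d6:-→d7:-→d8:H2→d9:-→d10:-→d11:-→d12:-→d13:-→d14:-→d15:-→d16:-→d17:-→d18:-→d19:-→d20:-→d21:-→d22:-→d23:-→d24:-→d25:H0 -> H0
  lookup 9.252.154.4: bits 00001001111111001001101000000100 walk d0:H0→d1:-→d2:-→d3:-→d4:-→d5:-→d6:-→d7:-→d8:-→d9:-→d10:-→d11:-→d12:H0→d13:-→d14:-→d15:-→d16:-→d17:-→d18:-→d19:-→d20:-→d21:-→d22:-→d23:-→d24:-→d25:-→d26:-→d27:-→d28:-→d29:-→d30:-→d31:-→d32:H2 -> H2
  + 9.252.154.0/25 (H3) depth=25
  lookup 9.252.154.19: bits 000010011111110010011010000 walk d0:H0→d1:-→d2:-→d3:-→d4:-→d5:-→d6:-→d7:-→d8:-→d9:-→d10:-→d11:-→d12:H0→d13:-→d14:-→d15:-→d16:-→d17:-→d18:-→d19:-→d20:-→d21:-→d22:-→d23:-→d24:-→d25:H3→d26:-→d27:- -> H3
  lookup 9.240.0.0: bits 000010011111 walk d0:H0→d1:-→d2:-→d3:-→d4:-→d5:-→d6:-→d7:-→d8:-→d9:-→d10:-→d11:-→d12:H0 -> H0
  + 247.2.160.32/28 (H0) depth=28

== LOOKUPS ==
["H0","H0","H0","H0","H0","H0","H0","H0","H2","H0","H2","H3","H0"]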